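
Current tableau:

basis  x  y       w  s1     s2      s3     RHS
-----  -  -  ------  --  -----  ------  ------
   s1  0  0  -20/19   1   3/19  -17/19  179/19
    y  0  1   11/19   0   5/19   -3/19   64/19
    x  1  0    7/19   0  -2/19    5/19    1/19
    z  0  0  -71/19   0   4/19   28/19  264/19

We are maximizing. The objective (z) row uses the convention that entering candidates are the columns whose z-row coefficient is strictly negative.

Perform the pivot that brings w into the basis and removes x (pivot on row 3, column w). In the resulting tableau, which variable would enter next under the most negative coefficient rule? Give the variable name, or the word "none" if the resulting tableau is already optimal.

Pivot element 7/19. New z-row = old z-row − (-71/19)·(row 3/(7/19)).
Updated z-row coefficients: x: 71/7, y: 0, w: 0, s1: 0, s2: -6/7, s3: 29/7.
The most negative is -6/7 in column s2, so s2 would enter next.

s2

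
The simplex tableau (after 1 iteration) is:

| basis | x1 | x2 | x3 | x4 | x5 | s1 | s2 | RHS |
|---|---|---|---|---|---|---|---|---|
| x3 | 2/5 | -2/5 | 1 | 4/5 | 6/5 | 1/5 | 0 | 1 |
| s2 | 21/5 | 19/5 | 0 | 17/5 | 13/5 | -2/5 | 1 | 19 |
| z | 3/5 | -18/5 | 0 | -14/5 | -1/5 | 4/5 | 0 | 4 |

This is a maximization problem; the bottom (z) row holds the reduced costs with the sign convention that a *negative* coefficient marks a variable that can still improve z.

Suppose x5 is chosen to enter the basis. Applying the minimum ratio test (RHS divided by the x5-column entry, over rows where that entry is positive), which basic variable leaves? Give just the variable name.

x3

Ratios: row 1 (x3): 1/(6/5) = 5/6; row 2 (s2): 19/(13/5) = 95/13.
Minimum ratio 5/6 is in the x3 row, so x3 leaves.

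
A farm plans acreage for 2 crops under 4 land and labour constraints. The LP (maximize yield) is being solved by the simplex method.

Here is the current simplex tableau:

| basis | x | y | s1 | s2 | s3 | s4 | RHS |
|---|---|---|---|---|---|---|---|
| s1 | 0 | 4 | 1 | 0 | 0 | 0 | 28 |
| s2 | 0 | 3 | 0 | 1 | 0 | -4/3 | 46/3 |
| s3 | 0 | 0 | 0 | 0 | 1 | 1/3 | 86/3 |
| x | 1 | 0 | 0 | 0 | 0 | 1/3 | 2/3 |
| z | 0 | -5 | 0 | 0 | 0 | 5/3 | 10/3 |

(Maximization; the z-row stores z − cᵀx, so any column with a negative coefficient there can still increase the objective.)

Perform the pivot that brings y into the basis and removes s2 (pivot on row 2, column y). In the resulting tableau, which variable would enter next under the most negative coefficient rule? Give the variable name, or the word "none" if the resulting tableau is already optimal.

s4

Pivot element 3. New z-row = old z-row − (-5)·(row 2/3).
Updated z-row coefficients: x: 0, y: 0, s1: 0, s2: 5/3, s3: 0, s4: -5/9.
The most negative is -5/9 in column s4, so s4 would enter next.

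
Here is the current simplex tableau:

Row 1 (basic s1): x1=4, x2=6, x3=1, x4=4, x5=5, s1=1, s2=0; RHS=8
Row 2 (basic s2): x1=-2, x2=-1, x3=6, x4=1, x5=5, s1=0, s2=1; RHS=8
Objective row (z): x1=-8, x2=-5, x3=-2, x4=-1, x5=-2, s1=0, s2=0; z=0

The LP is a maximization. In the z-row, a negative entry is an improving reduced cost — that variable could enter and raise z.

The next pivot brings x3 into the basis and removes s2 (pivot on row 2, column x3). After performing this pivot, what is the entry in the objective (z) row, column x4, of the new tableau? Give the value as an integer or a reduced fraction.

Pivot element is row 2, column x3: 6.
Normalize row 2: new (row 2, x4) = 1/6 = 1/6.
z-row ← z-row − (-2)·(new row 2): -1 − (-2)·(1/6) = -2/3.

-2/3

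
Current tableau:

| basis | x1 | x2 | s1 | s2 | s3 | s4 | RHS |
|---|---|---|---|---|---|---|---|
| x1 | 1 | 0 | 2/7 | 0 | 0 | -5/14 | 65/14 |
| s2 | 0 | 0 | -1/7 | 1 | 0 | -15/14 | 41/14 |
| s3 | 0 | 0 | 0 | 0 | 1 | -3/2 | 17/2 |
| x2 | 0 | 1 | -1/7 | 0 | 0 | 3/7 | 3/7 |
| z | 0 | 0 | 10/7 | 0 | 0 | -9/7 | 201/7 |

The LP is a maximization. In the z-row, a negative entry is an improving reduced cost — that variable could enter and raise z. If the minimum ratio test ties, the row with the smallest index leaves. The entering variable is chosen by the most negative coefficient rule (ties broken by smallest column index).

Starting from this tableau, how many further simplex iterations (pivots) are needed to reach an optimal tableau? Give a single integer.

1

pivot: s4 in, x2 out → z = 30
No improving column remains; optimal.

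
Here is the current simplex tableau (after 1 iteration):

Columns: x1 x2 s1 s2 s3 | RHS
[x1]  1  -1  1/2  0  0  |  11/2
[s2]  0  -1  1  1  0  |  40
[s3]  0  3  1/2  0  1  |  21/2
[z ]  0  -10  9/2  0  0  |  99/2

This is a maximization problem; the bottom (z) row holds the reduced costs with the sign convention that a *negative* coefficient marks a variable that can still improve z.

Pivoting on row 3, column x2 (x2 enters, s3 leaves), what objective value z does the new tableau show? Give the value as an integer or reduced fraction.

169/2

Minimum ratio for x2: (21/2)/3 = 7/2.
z changes by −(z-row coeff of x2)·ratio = −(-10)·(7/2) = 35.
New z = 99/2 + 35 = 169/2.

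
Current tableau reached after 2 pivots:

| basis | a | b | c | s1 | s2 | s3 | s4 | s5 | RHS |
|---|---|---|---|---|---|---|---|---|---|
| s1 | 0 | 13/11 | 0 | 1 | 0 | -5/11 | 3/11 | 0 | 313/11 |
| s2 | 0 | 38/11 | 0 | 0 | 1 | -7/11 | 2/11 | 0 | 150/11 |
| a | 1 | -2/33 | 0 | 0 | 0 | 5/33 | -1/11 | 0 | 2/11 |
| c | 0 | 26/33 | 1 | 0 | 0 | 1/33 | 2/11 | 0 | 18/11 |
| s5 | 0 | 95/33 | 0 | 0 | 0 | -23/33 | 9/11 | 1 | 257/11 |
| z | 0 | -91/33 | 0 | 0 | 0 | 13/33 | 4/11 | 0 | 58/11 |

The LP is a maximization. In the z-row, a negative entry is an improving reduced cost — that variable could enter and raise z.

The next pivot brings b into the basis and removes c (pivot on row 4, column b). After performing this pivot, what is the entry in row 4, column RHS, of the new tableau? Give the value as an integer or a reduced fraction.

27/13

Pivot element is row 4, column b: 26/33.
Normalize row 4: new (row 4, RHS) = (18/11)/(26/33) = 27/13.
Row 4 is the pivot row, so the entry is 27/13.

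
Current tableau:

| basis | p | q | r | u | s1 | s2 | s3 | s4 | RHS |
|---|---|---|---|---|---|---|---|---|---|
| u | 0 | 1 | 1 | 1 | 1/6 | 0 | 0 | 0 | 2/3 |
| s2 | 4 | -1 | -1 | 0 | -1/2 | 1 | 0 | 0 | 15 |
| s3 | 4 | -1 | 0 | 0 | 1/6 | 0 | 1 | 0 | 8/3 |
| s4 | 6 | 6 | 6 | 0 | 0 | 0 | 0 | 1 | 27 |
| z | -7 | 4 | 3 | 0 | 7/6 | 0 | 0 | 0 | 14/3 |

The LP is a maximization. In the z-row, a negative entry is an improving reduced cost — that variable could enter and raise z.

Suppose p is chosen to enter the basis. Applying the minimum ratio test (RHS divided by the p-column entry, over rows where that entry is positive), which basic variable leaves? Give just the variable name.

s3

Ratios: row 1 (u): entry 0 ≤ 0, skip; row 2 (s2): 15/4 = 15/4; row 3 (s3): (8/3)/4 = 2/3; row 4 (s4): 27/6 = 9/2.
Minimum ratio 2/3 is in the s3 row, so s3 leaves.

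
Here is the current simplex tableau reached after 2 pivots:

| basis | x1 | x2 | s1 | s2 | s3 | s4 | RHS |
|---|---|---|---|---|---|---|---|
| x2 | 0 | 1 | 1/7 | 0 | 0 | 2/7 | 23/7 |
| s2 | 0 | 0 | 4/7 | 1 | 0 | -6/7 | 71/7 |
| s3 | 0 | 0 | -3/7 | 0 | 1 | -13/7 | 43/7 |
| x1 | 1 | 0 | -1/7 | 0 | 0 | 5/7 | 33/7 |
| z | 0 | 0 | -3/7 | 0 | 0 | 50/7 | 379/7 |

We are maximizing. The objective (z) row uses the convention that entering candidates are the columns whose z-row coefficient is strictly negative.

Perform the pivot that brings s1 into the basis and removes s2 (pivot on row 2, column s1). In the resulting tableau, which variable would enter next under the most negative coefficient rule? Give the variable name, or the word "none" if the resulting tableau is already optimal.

none

Pivot element 4/7. New z-row = old z-row − (-3/7)·(row 2/(4/7)).
Updated z-row coefficients: x1: 0, x2: 0, s1: 0, s2: 3/4, s3: 0, s4: 13/2.
No coefficient is strictly negative; the tableau after this pivot is optimal.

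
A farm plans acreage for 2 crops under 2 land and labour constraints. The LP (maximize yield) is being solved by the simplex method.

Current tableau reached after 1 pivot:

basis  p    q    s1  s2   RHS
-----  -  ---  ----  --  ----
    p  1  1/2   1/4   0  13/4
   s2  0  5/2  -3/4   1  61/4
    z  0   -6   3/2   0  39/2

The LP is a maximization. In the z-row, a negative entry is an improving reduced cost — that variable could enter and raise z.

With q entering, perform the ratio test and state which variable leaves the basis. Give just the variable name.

Ratios: row 1 (p): (13/4)/(1/2) = 13/2; row 2 (s2): (61/4)/(5/2) = 61/10.
Minimum ratio 61/10 is in the s2 row, so s2 leaves.

s2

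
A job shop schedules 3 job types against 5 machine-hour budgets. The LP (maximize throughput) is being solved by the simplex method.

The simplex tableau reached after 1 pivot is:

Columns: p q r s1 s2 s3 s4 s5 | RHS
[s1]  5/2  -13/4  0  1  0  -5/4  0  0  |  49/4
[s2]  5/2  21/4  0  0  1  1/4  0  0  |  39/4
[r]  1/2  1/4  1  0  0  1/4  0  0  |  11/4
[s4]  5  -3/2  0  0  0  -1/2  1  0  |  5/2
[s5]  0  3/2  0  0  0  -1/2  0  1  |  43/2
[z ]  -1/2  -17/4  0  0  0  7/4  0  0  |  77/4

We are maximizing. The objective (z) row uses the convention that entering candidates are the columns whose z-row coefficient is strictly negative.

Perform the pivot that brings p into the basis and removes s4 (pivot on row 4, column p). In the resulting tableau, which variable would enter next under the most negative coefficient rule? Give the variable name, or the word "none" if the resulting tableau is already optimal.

Pivot element 5. New z-row = old z-row − (-1/2)·(row 4/5).
Updated z-row coefficients: p: 0, q: -22/5, r: 0, s1: 0, s2: 0, s3: 17/10, s4: 1/10, s5: 0.
The most negative is -22/5 in column q, so q would enter next.

q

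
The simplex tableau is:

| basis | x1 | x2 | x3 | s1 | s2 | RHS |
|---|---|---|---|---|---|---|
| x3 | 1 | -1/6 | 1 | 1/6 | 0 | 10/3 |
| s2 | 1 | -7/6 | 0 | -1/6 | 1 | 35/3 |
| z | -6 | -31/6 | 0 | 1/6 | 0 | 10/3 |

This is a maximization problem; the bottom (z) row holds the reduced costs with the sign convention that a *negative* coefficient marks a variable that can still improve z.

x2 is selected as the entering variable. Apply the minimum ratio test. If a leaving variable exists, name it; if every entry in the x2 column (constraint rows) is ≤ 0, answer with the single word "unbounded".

unbounded

x2-column entries: row 1: -1/6, row 2: -7/6. All ≤ 0, so x2 can increase without bound; the LP is unbounded in this direction.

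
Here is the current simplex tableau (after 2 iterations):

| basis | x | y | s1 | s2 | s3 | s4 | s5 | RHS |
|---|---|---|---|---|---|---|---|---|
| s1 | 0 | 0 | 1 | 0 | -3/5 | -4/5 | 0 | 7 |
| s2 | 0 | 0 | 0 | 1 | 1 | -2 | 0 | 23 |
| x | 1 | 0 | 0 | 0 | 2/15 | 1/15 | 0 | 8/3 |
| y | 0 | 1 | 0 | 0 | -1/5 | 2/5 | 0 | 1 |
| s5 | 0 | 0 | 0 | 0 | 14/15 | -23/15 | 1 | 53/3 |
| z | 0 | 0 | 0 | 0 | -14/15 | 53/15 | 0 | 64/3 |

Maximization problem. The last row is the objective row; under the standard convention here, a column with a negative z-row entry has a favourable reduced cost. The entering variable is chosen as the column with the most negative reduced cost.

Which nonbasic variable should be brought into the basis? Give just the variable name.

Objective-row coefficients: x: 0, y: 0, s1: 0, s2: 0, s3: -14/15, s4: 53/15, s5: 0.
The most negative is -14/15 in column s3, so s3 enters.

s3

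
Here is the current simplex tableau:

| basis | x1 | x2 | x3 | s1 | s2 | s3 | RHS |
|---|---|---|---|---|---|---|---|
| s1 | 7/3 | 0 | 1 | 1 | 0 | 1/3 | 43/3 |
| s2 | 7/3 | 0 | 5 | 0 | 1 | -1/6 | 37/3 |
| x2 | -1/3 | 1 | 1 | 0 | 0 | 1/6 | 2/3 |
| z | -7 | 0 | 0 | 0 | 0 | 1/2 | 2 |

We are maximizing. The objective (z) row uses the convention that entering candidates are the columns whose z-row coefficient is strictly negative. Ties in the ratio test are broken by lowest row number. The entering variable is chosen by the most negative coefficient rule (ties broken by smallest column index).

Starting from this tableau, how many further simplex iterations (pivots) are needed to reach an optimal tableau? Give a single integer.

1

pivot: x1 in, s2 out → z = 39
No improving column remains; optimal.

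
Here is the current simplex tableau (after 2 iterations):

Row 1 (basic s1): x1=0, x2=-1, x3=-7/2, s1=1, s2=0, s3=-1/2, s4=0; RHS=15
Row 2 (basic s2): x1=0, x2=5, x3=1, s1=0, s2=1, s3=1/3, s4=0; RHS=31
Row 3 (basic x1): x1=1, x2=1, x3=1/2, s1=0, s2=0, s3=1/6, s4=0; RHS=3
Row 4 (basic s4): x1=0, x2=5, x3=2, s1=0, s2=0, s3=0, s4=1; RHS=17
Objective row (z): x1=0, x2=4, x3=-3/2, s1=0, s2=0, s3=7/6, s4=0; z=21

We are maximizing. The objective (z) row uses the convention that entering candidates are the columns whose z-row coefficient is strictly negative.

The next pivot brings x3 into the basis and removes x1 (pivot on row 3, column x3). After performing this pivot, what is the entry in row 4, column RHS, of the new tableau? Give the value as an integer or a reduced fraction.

Pivot element is row 3, column x3: 1/2.
Normalize row 3: new (row 3, RHS) = 3/(1/2) = 6.
row 4 ← row 4 − 2·(new row 3): 17 − 2·6 = 5.

5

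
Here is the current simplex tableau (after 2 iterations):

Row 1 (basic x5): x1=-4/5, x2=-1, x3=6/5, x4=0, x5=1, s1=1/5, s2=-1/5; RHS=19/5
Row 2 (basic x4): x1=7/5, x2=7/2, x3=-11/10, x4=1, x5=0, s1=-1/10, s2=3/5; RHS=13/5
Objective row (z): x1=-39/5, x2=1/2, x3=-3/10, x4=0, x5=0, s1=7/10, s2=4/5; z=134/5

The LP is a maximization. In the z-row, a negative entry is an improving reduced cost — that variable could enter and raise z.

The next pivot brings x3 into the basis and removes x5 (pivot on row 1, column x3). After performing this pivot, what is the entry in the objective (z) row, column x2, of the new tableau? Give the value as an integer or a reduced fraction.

1/4

Pivot element is row 1, column x3: 6/5.
Normalize row 1: new (row 1, x2) = (-1)/(6/5) = -5/6.
z-row ← z-row − (-3/10)·(new row 1): 1/2 − (-3/10)·(-5/6) = 1/4.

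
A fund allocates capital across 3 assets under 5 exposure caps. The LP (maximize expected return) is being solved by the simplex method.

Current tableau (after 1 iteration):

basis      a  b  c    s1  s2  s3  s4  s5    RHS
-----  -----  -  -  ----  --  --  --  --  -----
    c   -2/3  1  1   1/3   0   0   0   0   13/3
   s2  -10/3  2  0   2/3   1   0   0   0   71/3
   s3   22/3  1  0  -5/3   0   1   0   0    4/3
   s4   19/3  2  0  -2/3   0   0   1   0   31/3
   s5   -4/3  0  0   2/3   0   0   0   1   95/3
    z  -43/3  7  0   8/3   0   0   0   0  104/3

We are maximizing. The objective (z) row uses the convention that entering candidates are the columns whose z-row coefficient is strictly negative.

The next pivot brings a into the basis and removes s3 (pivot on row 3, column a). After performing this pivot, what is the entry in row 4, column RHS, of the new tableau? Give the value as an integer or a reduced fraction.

Pivot element is row 3, column a: 22/3.
Normalize row 3: new (row 3, RHS) = (4/3)/(22/3) = 2/11.
row 4 ← row 4 − (19/3)·(new row 3): 31/3 − (19/3)·(2/11) = 101/11.

101/11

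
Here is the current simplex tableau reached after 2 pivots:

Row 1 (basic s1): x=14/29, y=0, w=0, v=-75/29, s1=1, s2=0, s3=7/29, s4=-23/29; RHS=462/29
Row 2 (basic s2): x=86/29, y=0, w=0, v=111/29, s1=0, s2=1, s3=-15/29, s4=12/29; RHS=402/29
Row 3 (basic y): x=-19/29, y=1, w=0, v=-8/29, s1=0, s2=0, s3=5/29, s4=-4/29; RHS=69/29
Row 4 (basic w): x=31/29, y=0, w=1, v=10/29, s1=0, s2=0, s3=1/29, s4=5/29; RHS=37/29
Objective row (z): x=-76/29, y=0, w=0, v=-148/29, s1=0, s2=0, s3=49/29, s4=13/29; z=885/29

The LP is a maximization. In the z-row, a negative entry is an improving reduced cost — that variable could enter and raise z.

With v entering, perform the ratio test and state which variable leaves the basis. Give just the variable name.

Ratios: row 1 (s1): entry -75/29 ≤ 0, skip; row 2 (s2): (402/29)/(111/29) = 134/37; row 3 (y): entry -8/29 ≤ 0, skip; row 4 (w): (37/29)/(10/29) = 37/10.
Minimum ratio 134/37 is in the s2 row, so s2 leaves.

s2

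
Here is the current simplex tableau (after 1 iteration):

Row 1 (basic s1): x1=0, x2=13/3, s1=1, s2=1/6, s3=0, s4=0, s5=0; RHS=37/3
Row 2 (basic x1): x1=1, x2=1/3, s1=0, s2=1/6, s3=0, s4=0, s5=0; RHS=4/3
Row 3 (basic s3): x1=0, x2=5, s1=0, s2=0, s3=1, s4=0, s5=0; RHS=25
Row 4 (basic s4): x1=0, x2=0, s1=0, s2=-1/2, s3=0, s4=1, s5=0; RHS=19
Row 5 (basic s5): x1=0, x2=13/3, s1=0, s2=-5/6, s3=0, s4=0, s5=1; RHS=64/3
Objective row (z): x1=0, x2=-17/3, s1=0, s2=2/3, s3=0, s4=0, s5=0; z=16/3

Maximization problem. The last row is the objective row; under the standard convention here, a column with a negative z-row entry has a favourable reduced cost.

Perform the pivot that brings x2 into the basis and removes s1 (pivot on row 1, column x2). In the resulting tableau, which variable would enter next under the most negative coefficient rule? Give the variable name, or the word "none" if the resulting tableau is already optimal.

Pivot element 13/3. New z-row = old z-row − (-17/3)·(row 1/(13/3)).
Updated z-row coefficients: x1: 0, x2: 0, s1: 17/13, s2: 23/26, s3: 0, s4: 0, s5: 0.
No coefficient is strictly negative; the tableau after this pivot is optimal.

none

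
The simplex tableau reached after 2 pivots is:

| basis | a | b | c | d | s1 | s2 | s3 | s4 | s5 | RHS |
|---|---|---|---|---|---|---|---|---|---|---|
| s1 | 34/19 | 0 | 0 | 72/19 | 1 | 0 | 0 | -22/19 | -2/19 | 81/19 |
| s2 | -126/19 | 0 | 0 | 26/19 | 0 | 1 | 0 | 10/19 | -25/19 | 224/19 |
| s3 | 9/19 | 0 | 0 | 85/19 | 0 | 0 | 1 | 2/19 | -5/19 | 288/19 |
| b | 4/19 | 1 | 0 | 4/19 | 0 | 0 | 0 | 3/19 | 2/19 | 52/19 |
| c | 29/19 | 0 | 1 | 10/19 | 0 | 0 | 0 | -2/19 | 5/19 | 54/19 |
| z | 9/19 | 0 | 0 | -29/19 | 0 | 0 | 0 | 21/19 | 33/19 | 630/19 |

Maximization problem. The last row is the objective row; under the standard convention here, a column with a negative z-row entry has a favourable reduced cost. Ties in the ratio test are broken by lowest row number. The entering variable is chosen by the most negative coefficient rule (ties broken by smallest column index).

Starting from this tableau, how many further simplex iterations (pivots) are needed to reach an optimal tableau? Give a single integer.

1

pivot: d in, s1 out → z = 279/8
No improving column remains; optimal.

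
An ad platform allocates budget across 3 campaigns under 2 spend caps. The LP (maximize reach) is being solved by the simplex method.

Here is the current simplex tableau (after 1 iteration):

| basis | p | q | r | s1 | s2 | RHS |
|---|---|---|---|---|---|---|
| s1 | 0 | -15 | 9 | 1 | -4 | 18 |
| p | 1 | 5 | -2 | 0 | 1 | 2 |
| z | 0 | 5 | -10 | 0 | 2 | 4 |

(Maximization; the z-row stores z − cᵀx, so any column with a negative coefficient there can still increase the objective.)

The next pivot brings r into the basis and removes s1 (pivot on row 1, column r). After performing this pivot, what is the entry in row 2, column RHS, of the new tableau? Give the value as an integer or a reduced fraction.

Pivot element is row 1, column r: 9.
Normalize row 1: new (row 1, RHS) = 18/9 = 2.
row 2 ← row 2 − (-2)·(new row 1): 2 − (-2)·2 = 6.

6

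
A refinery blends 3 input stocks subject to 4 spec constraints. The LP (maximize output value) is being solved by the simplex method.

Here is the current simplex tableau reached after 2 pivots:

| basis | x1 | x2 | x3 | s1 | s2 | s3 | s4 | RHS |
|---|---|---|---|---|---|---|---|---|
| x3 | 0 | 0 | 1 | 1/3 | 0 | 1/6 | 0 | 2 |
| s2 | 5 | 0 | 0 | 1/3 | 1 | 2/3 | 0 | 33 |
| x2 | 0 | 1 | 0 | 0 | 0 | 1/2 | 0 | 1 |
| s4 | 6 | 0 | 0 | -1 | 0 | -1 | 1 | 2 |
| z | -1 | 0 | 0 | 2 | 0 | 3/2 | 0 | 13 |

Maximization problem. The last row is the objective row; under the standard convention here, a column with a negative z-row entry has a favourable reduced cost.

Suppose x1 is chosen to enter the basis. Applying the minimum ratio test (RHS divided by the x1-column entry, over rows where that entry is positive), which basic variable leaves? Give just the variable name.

s4

Ratios: row 1 (x3): entry 0 ≤ 0, skip; row 2 (s2): 33/5 = 33/5; row 3 (x2): entry 0 ≤ 0, skip; row 4 (s4): 2/6 = 1/3.
Minimum ratio 1/3 is in the s4 row, so s4 leaves.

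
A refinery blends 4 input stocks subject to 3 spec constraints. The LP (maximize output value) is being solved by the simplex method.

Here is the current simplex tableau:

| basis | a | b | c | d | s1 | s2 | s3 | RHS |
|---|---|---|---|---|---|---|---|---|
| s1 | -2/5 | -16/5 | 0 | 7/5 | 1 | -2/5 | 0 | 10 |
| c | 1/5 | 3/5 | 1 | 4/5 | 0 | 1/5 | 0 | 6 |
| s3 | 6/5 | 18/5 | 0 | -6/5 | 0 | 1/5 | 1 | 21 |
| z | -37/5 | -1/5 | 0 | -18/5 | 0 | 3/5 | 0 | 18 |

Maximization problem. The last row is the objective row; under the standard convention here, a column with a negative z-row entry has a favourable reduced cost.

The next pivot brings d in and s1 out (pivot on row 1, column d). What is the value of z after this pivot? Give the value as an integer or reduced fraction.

Minimum ratio for d: 10/(7/5) = 50/7.
z changes by −(z-row coeff of d)·ratio = −(-18/5)·(50/7) = 180/7.
New z = 18 + (180/7) = 306/7.

306/7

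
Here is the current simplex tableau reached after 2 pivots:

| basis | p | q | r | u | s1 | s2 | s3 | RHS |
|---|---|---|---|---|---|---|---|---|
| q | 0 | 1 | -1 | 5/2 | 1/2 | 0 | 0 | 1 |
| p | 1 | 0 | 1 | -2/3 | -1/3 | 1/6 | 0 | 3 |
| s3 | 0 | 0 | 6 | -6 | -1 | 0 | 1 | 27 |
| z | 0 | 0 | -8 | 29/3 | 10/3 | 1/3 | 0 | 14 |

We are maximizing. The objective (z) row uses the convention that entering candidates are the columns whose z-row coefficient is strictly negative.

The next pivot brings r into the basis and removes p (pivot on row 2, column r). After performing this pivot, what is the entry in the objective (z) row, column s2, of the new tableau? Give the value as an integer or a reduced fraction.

5/3

Pivot element is row 2, column r: 1.
Normalize row 2: new (row 2, s2) = (1/6)/1 = 1/6.
z-row ← z-row − (-8)·(new row 2): 1/3 − (-8)·(1/6) = 5/3.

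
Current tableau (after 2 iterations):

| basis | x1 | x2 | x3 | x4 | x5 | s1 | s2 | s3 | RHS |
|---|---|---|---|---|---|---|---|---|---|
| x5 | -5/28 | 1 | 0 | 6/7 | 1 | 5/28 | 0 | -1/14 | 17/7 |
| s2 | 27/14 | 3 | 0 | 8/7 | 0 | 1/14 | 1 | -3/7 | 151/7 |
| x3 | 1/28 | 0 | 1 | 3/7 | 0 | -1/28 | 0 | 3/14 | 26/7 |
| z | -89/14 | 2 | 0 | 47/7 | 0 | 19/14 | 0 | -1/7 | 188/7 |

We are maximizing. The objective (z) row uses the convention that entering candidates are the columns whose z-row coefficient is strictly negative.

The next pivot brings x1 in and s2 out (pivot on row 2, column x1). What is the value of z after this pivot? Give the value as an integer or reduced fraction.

Minimum ratio for x1: (151/7)/(27/14) = 302/27.
z changes by −(z-row coeff of x1)·ratio = −(-89/14)·(302/27) = 13439/189.
New z = 188/7 + (13439/189) = 2645/27.

2645/27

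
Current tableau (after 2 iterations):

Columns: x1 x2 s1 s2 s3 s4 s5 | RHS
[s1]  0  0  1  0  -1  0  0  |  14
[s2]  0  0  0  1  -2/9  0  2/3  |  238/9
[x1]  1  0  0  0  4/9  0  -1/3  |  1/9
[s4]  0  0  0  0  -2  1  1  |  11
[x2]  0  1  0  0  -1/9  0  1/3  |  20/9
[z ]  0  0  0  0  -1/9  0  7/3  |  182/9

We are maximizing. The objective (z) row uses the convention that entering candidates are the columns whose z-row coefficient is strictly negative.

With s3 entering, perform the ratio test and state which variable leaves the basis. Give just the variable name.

x1

Ratios: row 1 (s1): entry -1 ≤ 0, skip; row 2 (s2): entry -2/9 ≤ 0, skip; row 3 (x1): (1/9)/(4/9) = 1/4; row 4 (s4): entry -2 ≤ 0, skip; row 5 (x2): entry -1/9 ≤ 0, skip.
Minimum ratio 1/4 is in the x1 row, so x1 leaves.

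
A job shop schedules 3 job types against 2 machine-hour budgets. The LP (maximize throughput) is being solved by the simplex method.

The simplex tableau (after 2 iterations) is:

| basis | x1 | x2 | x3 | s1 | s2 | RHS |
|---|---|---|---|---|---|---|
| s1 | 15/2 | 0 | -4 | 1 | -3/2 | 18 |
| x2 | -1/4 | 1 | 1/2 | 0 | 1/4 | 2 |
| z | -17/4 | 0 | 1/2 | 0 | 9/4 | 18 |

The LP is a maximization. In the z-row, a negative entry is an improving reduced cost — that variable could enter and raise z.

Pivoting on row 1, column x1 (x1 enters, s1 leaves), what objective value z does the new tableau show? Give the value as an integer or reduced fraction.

Minimum ratio for x1: 18/(15/2) = 12/5.
z changes by −(z-row coeff of x1)·ratio = −(-17/4)·(12/5) = 51/5.
New z = 18 + (51/5) = 141/5.

141/5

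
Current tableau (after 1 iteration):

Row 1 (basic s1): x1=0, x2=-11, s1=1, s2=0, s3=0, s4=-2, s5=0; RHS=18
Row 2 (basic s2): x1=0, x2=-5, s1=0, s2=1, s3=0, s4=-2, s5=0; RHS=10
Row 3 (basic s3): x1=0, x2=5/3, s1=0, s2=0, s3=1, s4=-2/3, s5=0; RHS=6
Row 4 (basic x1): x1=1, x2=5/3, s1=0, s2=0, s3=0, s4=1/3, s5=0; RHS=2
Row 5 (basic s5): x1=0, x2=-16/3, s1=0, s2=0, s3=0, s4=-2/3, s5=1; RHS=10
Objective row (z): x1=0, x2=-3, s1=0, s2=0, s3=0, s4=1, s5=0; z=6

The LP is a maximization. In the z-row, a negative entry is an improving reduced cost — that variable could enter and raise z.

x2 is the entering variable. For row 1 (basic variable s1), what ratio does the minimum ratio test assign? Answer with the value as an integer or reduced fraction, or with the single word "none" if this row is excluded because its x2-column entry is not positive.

The x2 entry in row 1 is -11 ≤ 0, so this row gives no ratio.

none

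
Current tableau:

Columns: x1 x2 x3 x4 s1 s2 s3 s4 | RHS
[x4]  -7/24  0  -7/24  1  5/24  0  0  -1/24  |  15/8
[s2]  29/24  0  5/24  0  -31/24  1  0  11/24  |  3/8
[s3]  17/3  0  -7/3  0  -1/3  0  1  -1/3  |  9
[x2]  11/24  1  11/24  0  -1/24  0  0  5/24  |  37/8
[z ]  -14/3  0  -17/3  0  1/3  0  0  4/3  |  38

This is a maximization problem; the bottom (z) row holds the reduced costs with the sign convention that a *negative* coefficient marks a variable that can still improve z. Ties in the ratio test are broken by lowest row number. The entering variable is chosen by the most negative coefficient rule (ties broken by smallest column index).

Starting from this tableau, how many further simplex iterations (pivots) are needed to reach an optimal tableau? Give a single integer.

pivot: x3 in, s2 out → z = 241/5
pivot: s1 in, x2 out → z = 668/7
pivot: s2 in, x4 out → z = 100
No improving column remains; optimal.

3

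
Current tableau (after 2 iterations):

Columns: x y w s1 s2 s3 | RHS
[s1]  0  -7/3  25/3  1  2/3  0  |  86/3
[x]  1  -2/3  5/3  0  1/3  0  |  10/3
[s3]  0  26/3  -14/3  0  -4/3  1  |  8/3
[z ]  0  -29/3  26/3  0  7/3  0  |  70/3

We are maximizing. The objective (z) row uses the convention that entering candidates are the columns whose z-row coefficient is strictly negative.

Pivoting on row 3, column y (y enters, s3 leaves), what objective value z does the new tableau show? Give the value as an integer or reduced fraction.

342/13

Minimum ratio for y: (8/3)/(26/3) = 4/13.
z changes by −(z-row coeff of y)·ratio = −(-29/3)·(4/13) = 116/39.
New z = 70/3 + (116/39) = 342/13.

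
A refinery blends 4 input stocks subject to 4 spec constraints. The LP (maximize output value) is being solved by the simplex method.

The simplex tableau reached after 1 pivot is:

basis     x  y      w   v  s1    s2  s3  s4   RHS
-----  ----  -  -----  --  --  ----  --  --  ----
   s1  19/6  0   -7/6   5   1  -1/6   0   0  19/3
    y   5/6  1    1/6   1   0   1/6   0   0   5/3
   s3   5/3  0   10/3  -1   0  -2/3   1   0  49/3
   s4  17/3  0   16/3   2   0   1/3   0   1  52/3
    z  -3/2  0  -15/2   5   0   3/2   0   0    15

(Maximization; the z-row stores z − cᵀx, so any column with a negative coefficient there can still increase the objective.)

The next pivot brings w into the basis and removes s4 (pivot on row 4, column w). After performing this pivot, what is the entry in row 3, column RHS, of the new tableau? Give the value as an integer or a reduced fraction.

11/2

Pivot element is row 4, column w: 16/3.
Normalize row 4: new (row 4, RHS) = (52/3)/(16/3) = 13/4.
row 3 ← row 3 − (10/3)·(new row 4): 49/3 − (10/3)·(13/4) = 11/2.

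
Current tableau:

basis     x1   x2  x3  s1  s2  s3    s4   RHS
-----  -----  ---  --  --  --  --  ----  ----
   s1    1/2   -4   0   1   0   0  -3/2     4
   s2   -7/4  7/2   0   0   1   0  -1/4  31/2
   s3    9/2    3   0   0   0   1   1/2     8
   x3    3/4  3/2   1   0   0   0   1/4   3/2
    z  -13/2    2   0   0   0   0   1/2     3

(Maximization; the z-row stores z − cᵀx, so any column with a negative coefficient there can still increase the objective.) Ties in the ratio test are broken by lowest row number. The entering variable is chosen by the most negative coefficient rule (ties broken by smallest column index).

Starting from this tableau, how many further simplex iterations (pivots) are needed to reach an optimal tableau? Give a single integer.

pivot: x1 in, s3 out → z = 131/9
No improving column remains; optimal.

1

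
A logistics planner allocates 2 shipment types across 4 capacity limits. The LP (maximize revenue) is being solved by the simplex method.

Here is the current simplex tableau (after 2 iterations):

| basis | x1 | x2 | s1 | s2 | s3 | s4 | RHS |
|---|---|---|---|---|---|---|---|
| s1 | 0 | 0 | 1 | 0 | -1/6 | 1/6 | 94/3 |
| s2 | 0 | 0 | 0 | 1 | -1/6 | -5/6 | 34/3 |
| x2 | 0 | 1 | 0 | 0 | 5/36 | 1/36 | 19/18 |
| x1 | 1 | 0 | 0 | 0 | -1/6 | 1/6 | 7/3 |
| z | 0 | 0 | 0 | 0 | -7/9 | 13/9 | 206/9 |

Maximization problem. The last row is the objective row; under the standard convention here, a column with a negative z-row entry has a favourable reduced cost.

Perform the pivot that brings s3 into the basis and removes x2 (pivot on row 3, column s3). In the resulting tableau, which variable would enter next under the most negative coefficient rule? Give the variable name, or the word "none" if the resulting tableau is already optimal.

Pivot element 5/36. New z-row = old z-row − (-7/9)·(row 3/(5/36)).
Updated z-row coefficients: x1: 0, x2: 28/5, s1: 0, s2: 0, s3: 0, s4: 8/5.
No coefficient is strictly negative; the tableau after this pivot is optimal.

none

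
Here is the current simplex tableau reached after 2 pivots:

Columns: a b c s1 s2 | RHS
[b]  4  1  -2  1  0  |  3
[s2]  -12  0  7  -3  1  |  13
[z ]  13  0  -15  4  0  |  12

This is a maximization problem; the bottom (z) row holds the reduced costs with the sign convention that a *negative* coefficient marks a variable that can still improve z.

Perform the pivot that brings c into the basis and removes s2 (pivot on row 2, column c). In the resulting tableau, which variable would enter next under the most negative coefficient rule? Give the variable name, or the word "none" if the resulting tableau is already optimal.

Pivot element 7. New z-row = old z-row − (-15)·(row 2/7).
Updated z-row coefficients: a: -89/7, b: 0, c: 0, s1: -17/7, s2: 15/7.
The most negative is -89/7 in column a, so a would enter next.

a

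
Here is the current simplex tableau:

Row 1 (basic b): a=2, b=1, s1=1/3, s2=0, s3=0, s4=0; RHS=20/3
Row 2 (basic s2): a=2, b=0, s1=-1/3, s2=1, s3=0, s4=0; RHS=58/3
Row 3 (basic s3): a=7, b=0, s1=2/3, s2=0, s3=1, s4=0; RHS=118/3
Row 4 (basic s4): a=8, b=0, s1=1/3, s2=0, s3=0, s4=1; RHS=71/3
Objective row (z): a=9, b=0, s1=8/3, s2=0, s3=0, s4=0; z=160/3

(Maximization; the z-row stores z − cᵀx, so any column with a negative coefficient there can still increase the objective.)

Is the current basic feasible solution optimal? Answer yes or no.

yes

No objective-row coefficient is strictly negative, so no entering variable exists; the tableau is optimal.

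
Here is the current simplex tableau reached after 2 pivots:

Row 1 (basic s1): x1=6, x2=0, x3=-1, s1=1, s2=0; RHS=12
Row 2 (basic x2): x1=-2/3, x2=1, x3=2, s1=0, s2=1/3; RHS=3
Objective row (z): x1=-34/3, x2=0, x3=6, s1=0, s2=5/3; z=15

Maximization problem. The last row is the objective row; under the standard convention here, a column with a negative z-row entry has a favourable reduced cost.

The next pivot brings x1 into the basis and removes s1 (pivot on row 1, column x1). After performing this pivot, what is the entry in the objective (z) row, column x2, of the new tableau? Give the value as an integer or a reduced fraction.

0

Pivot element is row 1, column x1: 6.
Normalize row 1: new (row 1, x2) = 0/6 = 0.
z-row ← z-row − (-34/3)·(new row 1): 0 − (-34/3)·0 = 0.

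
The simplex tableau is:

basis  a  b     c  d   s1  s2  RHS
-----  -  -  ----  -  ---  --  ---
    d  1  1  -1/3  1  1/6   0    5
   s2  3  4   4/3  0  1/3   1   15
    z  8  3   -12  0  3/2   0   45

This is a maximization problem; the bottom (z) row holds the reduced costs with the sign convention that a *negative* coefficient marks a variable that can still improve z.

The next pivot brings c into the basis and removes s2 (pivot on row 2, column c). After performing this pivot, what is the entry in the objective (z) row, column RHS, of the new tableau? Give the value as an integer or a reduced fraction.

180

Pivot element is row 2, column c: 4/3.
Normalize row 2: new (row 2, RHS) = 15/(4/3) = 45/4.
z-row ← z-row − (-12)·(new row 2): 45 − (-12)·(45/4) = 180.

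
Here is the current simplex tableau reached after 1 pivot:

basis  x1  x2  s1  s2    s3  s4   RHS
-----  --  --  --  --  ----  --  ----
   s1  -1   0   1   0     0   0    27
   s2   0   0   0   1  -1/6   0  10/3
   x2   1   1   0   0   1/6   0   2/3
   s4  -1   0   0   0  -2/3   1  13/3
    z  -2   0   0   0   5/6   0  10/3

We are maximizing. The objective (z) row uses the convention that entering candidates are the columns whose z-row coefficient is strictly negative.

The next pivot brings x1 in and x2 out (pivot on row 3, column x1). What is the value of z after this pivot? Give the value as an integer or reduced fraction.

14/3

Minimum ratio for x1: (2/3)/1 = 2/3.
z changes by −(z-row coeff of x1)·ratio = −(-2)·(2/3) = 4/3.
New z = 10/3 + (4/3) = 14/3.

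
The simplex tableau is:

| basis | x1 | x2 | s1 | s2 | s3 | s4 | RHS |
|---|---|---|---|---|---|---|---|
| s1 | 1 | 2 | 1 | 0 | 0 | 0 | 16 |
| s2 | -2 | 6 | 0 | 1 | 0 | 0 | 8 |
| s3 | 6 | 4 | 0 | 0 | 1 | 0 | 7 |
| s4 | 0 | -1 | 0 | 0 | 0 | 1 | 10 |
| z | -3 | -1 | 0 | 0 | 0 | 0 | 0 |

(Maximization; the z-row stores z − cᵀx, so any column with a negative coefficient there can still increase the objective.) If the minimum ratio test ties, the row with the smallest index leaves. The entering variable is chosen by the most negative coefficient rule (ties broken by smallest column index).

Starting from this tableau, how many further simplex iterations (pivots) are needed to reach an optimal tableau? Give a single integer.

1

pivot: x1 in, s3 out → z = 7/2
No improving column remains; optimal.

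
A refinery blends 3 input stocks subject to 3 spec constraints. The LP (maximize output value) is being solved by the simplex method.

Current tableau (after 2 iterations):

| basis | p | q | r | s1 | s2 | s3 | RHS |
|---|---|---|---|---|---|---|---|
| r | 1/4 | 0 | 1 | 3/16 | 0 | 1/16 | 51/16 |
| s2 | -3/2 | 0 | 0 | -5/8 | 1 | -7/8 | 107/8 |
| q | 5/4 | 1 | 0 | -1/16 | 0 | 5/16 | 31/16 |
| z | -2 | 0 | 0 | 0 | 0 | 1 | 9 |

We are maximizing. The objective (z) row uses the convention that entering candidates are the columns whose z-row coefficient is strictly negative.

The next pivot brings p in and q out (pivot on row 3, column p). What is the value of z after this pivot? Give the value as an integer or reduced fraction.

Minimum ratio for p: (31/16)/(5/4) = 31/20.
z changes by −(z-row coeff of p)·ratio = −(-2)·(31/20) = 31/10.
New z = 9 + (31/10) = 121/10.

121/10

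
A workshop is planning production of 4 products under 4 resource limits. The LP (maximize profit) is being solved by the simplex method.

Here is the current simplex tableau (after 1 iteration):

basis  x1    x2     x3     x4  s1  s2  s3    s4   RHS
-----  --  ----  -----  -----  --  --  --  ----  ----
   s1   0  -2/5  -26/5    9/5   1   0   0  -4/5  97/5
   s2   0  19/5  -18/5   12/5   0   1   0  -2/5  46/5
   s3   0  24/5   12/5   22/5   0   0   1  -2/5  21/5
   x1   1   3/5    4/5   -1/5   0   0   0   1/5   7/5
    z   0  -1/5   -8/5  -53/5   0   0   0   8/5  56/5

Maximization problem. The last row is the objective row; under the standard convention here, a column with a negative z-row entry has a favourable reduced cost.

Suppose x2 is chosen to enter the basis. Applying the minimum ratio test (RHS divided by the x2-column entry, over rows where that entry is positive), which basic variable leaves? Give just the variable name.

s3

Ratios: row 1 (s1): entry -2/5 ≤ 0, skip; row 2 (s2): (46/5)/(19/5) = 46/19; row 3 (s3): (21/5)/(24/5) = 7/8; row 4 (x1): (7/5)/(3/5) = 7/3.
Minimum ratio 7/8 is in the s3 row, so s3 leaves.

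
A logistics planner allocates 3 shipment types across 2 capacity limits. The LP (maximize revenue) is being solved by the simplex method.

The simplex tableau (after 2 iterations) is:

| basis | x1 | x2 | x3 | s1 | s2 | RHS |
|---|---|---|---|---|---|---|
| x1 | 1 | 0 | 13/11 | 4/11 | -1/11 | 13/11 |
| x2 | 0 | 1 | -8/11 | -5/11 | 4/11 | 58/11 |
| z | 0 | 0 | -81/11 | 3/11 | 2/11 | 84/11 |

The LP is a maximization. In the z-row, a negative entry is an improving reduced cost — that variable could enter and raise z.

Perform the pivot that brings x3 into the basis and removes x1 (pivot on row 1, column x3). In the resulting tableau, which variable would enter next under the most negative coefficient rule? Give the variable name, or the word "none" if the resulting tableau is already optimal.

s2

Pivot element 13/11. New z-row = old z-row − (-81/11)·(row 1/(13/11)).
Updated z-row coefficients: x1: 81/13, x2: 0, x3: 0, s1: 33/13, s2: -5/13.
The most negative is -5/13 in column s2, so s2 would enter next.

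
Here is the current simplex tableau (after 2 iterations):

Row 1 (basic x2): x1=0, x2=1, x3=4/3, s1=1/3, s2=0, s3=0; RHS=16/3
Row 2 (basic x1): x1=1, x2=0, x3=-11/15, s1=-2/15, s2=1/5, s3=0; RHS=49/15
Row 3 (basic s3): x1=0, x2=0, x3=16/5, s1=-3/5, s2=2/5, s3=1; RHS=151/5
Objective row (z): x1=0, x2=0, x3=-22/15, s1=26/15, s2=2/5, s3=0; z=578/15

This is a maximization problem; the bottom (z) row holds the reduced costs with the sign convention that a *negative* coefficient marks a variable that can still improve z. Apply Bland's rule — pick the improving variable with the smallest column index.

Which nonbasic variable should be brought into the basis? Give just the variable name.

Objective-row coefficients: x1: 0, x2: 0, x3: -22/15, s1: 26/15, s2: 2/5, s3: 0.
Improving columns: x3. Bland's rule picks the smallest column index → x3.

x3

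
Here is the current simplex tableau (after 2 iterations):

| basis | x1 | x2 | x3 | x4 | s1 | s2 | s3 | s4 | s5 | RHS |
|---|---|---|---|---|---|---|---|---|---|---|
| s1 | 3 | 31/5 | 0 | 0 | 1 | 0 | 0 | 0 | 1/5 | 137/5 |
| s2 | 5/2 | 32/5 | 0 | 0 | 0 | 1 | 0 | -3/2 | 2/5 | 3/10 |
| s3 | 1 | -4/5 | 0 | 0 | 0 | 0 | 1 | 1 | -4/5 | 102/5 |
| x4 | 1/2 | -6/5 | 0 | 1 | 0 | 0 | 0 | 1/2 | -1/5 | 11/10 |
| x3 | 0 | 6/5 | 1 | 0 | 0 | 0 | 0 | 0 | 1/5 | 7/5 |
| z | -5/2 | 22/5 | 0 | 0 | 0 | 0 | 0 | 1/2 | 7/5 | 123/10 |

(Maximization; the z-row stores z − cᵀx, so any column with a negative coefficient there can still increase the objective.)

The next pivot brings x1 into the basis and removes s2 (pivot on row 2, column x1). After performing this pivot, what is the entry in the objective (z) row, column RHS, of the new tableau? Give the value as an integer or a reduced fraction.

Pivot element is row 2, column x1: 5/2.
Normalize row 2: new (row 2, RHS) = (3/10)/(5/2) = 3/25.
z-row ← z-row − (-5/2)·(new row 2): 123/10 − (-5/2)·(3/25) = 63/5.

63/5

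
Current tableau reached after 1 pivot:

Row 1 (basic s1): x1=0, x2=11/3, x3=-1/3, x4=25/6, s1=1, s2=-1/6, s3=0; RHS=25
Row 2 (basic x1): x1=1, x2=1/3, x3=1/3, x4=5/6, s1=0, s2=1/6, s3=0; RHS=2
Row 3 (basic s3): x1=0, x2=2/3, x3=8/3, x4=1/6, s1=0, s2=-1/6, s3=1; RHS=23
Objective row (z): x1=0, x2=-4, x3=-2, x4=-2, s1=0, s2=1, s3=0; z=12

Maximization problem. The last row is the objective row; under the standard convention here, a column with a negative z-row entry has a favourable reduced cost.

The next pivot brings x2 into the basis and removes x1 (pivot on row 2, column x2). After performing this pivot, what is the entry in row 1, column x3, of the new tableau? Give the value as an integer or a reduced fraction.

-4

Pivot element is row 2, column x2: 1/3.
Normalize row 2: new (row 2, x3) = (1/3)/(1/3) = 1.
row 1 ← row 1 − (11/3)·(new row 2): -1/3 − (11/3)·1 = -4.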